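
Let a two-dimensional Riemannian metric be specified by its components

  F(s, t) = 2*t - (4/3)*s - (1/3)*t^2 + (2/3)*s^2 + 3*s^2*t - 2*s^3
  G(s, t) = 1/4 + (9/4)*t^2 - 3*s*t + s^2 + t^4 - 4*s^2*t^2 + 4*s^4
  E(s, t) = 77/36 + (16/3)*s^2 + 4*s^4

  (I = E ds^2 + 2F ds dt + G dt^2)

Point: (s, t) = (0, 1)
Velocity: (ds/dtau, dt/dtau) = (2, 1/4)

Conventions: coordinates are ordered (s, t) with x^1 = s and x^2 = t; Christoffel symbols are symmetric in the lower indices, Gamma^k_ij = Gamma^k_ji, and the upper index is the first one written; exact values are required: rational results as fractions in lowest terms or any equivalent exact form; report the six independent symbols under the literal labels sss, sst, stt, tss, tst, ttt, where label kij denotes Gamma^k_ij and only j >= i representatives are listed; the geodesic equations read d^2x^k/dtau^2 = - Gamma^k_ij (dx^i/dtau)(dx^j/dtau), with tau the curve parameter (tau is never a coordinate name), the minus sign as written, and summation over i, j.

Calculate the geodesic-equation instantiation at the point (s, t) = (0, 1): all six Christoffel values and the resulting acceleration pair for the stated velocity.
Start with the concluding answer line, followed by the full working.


Answer: Gamma_sss = 160/339, Gamma_sst = 60/113, Gamma_stt = 68/113, Gamma_tss = -616/1017, Gamma_tst = -77/113, Gamma_ttt = 629/678; accelerations (d^2s/dtau^2, d^2t/dtau^2) = (-3331/1356, 99137/32544)

E = 77/36, F = 5/3, G = 7/2 at the point
E_s = 0, E_t = 0, F_s = -4/3, F_t = 4/3, G_s = -3, G_t = 17/2
EG - F^2 = 113/24;  g^inv = (24/113) * [[7/2, -5/3], [-5/3, 77/36]]
first-kind symbols [ij,l] = (1/2)(d_i g_jl + d_j g_il - d_l g_ij): [ss,s] = E_s/2 = 0, [ss,t] = F_s - E_t/2 = -4/3, [st,s] = E_t/2 = 0, [st,t] = G_s/2 = -3/2, [tt,s] = F_t - G_s/2 = 17/6, [tt,t] = G_t/2 = 17/4
Gamma^s_ij = (G*[ij,s] - F*[ij,t])/(EG - F^2), Gamma^t_ij = (E*[ij,t] - F*[ij,s])/(EG - F^2)
Gamma_sss = 160/339, Gamma_sst = 60/113, Gamma_stt = 68/113, Gamma_tss = -616/1017, Gamma_tst = -77/113, Gamma_ttt = 629/678
d^2s/dtau^2 = -(Gamma_sss*(2)^2 + 2*Gamma_sst*(2)*(1/4) + Gamma_stt*(1/4)^2) = -3331/1356
d^2t/dtau^2 = -(Gamma_tss*(2)^2 + 2*Gamma_tst*(2)*(1/4) + Gamma_ttt*(1/4)^2) = 99137/32544


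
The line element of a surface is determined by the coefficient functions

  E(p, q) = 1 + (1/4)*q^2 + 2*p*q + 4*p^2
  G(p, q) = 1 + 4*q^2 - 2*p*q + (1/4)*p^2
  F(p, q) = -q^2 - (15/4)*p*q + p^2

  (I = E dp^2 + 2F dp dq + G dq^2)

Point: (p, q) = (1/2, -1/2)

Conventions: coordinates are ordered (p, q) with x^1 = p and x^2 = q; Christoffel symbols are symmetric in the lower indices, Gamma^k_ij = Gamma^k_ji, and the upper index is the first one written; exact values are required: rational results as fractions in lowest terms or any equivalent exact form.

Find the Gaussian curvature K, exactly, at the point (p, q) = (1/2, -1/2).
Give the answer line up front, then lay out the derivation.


Answer: K = -272/625

E = 25/16, F = 15/16, G = 41/16, EG - F^2 = 25/8 at the point
E_p = 3, E_q = 3/4, F_p = 23/8, F_q = -7/8, G_p = 5/4, G_q = -5
E_qq = 1/2, F_pq = -15/4, G_pp = 1/2
Brioschi: K = (det M1 - det M2) / (EG - F^2)^2 with the standard first/second-derivative matrices M1, M2.
M1 = [[-E_qq/2 + F_pq - G_pp/2, E_p/2, F_p - E_q/2], [F_q - G_p/2, E, F], [G_q/2, F, G]] = [[-17/4, 3/2, 5/2], [-3/2, 25/16, 15/16], [-5/2, 15/16, 41/16]]; det M1 = -153/32
M2 = [[0, E_q/2, G_p/2], [E_q/2, E, F], [G_p/2, F, G]] = [[0, 3/8, 5/8], [3/8, 25/16, 15/16], [5/8, 15/16, 41/16]]; det M2 = -17/32
det M1 - det M2 = -17/4; K = -17/4 / (25/8)^2 = -272/625


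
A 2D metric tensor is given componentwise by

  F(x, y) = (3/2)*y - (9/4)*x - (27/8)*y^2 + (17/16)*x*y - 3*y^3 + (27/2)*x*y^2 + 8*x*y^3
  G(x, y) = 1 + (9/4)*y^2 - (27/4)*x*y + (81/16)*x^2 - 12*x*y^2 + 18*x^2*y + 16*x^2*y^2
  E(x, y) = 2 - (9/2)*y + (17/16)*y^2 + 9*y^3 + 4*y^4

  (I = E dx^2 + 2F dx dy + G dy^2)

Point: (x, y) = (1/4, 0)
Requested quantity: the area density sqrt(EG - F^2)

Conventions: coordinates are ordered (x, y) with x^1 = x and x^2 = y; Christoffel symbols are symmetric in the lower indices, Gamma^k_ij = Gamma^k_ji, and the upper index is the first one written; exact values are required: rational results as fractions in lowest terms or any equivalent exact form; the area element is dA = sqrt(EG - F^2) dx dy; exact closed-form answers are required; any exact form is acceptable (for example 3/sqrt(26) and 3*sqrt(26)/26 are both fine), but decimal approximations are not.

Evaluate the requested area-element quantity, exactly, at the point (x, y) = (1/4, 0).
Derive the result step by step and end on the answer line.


E = 2, F = -9/16, G = 337/256; EG - F^2 = 593/256

Answer: sqrt(EG - F^2) = sqrt(593)/16


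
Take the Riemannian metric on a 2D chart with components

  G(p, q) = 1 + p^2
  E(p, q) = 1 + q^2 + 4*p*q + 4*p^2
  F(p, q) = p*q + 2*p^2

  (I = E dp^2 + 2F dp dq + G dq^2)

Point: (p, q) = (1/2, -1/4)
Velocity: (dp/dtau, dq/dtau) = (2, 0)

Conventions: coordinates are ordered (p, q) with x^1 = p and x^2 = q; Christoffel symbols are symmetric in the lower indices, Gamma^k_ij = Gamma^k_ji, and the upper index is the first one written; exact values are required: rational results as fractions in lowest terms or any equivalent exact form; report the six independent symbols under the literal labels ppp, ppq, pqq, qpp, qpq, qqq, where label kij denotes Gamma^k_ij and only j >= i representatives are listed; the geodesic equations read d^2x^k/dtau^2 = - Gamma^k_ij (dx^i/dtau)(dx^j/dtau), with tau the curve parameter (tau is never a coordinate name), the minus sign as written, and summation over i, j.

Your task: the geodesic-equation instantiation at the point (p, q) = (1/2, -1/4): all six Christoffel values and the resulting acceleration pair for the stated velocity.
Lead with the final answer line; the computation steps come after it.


Answer: Gamma_ppp = 24/29, Gamma_ppq = 12/29, Gamma_pqq = 0, Gamma_qpp = 16/29, Gamma_qpq = 8/29, Gamma_qqq = 0; accelerations (d^2p/dtau^2, d^2q/dtau^2) = (-96/29, -64/29)

E = 25/16, F = 3/8, G = 5/4 at the point
E_p = 3, E_q = 3/2, F_p = 7/4, F_q = 1/2, G_p = 1, G_q = 0
EG - F^2 = 29/16;  g^inv = (16/29) * [[5/4, -3/8], [-3/8, 25/16]]
first-kind symbols [ij,l] = (1/2)(d_i g_jl + d_j g_il - d_l g_ij): [pp,p] = E_p/2 = 3/2, [pp,q] = F_p - E_q/2 = 1, [pq,p] = E_q/2 = 3/4, [pq,q] = G_p/2 = 1/2, [qq,p] = F_q - G_p/2 = 0, [qq,q] = G_q/2 = 0
Gamma^p_ij = (G*[ij,p] - F*[ij,q])/(EG - F^2), Gamma^q_ij = (E*[ij,q] - F*[ij,p])/(EG - F^2)
Gamma_ppp = 24/29, Gamma_ppq = 12/29, Gamma_pqq = 0, Gamma_qpp = 16/29, Gamma_qpq = 8/29, Gamma_qqq = 0
d^2p/dtau^2 = -(Gamma_ppp*(2)^2 + 2*Gamma_ppq*(2)*(0) + Gamma_pqq*(0)^2) = -96/29
d^2q/dtau^2 = -(Gamma_qpp*(2)^2 + 2*Gamma_qpq*(2)*(0) + Gamma_qqq*(0)^2) = -64/29


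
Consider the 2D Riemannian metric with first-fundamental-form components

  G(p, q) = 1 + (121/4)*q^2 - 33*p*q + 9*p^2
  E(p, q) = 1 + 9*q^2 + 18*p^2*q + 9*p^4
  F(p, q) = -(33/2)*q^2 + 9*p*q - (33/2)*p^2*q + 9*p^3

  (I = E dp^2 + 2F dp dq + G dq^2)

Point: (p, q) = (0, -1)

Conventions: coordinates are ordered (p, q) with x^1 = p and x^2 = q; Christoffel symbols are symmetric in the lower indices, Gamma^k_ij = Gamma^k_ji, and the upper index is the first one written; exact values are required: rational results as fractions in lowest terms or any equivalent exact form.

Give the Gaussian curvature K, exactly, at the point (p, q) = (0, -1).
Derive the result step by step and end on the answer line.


E = 10, F = -33/2, G = 125/4, EG - F^2 = 161/4 at the point
E_p = 0, E_q = -18, F_p = -9, F_q = 33, G_p = 33, G_q = -121/2
E_qq = 18, F_pq = 9, G_pp = 18
Apply the Brioschi formula K = (det M1 - det M2)/(EG - F^2)^2 over the derivative matrices of E, F, G.
M1 = [[-E_qq/2 + F_pq - G_pp/2, E_p/2, F_p - E_q/2], [F_q - G_p/2, E, F], [G_q/2, F, G]] = [[-9, 0, 0], [33/2, 10, -33/2], [-121/4, -33/2, 125/4]]; det M1 = -1449/4
M2 = [[0, E_q/2, G_p/2], [E_q/2, E, F], [G_p/2, F, G]] = [[0, -9, 33/2], [-9, 10, -33/2], [33/2, -33/2, 125/4]]; det M2 = -1413/4
det M1 - det M2 = -9; K = -9 / (161/4)^2 = -144/25921

Answer: K = -144/25921


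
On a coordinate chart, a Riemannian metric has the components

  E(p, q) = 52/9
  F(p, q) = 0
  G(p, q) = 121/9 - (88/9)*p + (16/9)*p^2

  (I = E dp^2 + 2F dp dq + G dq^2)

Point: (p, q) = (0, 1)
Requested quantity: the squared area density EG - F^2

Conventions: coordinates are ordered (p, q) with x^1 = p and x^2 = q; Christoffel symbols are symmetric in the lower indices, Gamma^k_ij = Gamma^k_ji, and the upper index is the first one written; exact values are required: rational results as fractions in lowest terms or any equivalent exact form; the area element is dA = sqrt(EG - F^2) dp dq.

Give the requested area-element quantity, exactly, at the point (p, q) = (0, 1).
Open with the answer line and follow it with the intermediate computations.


Answer: EG - F^2 = 6292/81

E = 52/9, F = 0, G = 121/9; EG - F^2 = 6292/81


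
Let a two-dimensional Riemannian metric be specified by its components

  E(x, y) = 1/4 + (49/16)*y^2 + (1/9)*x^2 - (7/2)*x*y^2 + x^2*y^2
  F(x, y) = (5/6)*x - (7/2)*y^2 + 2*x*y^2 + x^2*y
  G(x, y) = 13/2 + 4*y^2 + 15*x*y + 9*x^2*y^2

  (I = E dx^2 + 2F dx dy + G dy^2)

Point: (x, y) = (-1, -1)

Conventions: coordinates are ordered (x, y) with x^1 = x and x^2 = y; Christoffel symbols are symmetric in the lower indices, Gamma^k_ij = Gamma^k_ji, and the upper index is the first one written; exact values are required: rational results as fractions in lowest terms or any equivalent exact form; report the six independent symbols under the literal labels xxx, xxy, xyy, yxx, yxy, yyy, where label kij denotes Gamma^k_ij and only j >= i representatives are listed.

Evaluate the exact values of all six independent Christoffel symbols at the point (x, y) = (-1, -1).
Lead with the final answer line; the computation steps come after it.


Answer: Gamma_xxx = -2248/63241, Gamma_xxy = -109989/63241, Gamma_xyy = 239880/63241, Gamma_yxx = 177957/505928, Gamma_yxy = -53625/63241, Gamma_yyy = 13411/63241

E = 1141/144, F = -22/3, G = 69/2 at the point
E_x = -103/18, E_y = -121/8, F_x = 29/6, F_y = 12, G_x = -33, G_y = -41
EG - F^2 = 63241/288;  g^inv = (288/63241) * [[69/2, 22/3], [22/3, 1141/144]]
first-kind symbols [ij,l] = (1/2)(d_i g_jl + d_j g_il - d_l g_ij): [xx,x] = E_x/2 = -103/36, [xx,y] = F_x - E_y/2 = 595/48, [xy,x] = E_y/2 = -121/16, [xy,y] = G_x/2 = -33/2, [yy,x] = F_y - G_x/2 = 57/2, [yy,y] = G_y/2 = -41/2
Gamma^x_ij = (G*[ij,x] - F*[ij,y])/(EG - F^2), Gamma^y_ij = (E*[ij,y] - F*[ij,x])/(EG - F^2)


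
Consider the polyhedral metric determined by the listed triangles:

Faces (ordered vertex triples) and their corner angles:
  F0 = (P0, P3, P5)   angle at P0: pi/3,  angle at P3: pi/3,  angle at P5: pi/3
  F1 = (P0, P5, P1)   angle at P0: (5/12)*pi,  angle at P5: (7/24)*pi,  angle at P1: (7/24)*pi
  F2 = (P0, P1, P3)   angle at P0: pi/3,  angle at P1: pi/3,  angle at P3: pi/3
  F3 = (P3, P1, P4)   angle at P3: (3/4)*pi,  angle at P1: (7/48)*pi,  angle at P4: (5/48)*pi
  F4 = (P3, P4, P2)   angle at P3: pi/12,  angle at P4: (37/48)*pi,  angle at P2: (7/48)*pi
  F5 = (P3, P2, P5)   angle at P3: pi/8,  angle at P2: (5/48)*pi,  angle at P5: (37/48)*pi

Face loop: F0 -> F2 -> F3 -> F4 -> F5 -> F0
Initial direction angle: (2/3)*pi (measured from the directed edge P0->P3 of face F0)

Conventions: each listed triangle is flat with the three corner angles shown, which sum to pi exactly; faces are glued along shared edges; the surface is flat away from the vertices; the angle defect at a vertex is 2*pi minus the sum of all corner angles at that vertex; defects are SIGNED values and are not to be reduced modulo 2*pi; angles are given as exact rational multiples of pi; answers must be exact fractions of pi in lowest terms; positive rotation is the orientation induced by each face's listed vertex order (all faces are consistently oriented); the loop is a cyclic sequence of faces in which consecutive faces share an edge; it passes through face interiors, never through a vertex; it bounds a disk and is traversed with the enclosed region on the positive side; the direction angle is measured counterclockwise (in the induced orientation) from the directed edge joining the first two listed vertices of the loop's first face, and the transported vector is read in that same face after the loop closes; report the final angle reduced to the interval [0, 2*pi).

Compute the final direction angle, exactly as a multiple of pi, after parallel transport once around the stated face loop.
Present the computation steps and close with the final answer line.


enclosed vertex P3: corner angles sum to (13/8)*pi, defect = 2*pi - (13/8)*pi = (3/8)*pi
the rotation equals the total enclosed defect, so the final angle is initial + defects (mod 2*pi)
final angle = (2/3)*pi + (3/8)*pi = (25/24)*pi (mod 2*pi)

Answer: final direction angle = (25/24)*pi


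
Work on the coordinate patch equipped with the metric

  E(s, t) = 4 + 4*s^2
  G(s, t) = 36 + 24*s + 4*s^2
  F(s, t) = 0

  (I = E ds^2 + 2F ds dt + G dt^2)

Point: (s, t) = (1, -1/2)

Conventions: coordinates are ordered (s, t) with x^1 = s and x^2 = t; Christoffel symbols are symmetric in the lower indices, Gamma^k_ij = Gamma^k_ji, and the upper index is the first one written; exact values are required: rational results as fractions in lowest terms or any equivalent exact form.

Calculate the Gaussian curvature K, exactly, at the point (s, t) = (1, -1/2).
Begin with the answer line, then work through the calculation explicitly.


Answer: K = 1/64

E = 8, F = 0, G = 64, EG - F^2 = 512 at the point
E_s = 8, E_t = 0, F_s = 0, F_t = 0, G_s = 32, G_t = 0
E_tt = 0, F_st = 0, G_ss = 8
K follows from Brioschi's formula, (det M1 - det M2)/(EG - F^2)^2.
M1 = [[-E_tt/2 + F_st - G_ss/2, E_s/2, F_s - E_t/2], [F_t - G_s/2, E, F], [G_t/2, F, G]] = [[-4, 4, 0], [-16, 8, 0], [0, 0, 64]]; det M1 = 2048
M2 = [[0, E_t/2, G_s/2], [E_t/2, E, F], [G_s/2, F, G]] = [[0, 0, 16], [0, 8, 0], [16, 0, 64]]; det M2 = -2048
det M1 - det M2 = 4096; K = 4096 / (512)^2 = 1/64


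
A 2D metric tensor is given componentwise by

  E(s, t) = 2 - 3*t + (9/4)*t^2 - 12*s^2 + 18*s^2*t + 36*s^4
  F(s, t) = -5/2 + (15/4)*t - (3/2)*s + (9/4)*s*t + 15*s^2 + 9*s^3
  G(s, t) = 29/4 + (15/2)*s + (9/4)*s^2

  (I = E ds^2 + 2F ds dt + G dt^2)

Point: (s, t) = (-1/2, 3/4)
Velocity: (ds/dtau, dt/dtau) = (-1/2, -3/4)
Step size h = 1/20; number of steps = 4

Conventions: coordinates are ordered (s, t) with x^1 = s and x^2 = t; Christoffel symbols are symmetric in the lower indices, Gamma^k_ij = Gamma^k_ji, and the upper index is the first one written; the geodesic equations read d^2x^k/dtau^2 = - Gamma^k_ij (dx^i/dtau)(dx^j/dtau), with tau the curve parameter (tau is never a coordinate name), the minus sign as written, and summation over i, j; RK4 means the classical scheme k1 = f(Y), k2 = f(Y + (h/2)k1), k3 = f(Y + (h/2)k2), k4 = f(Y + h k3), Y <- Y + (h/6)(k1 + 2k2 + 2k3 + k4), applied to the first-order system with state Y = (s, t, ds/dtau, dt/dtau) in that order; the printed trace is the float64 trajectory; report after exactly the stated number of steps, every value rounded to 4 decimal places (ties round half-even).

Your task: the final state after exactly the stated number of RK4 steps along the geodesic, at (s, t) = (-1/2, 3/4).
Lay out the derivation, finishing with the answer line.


f(Y) = (ds/dtau, dt/dtau, -Gamma^s_ij Y'^i Y'^j, -Gamma^t_ij Y'^i Y'^j) with the Gammas evaluated at the stage position; h = 0.050000; intermediate values shown to 6 dp
step 0: s = -0.5000, t = 0.7500, ds/dtau = -0.5000, dt/dtau = -0.7500
step 1:
  k1: at (s, t) = (-0.500000, 0.750000), (ds/dtau, dt/dtau) = (-0.500000, -0.750000); Gamma_sss = -1.454545, Gamma_sst = 0.363636, Gamma_stt = 0.000000, Gamma_tss = -1.566434, Gamma_tst = 0.391608, Gamma_ttt = 0.000000; k1 = (-0.500000, -0.750000, 0.090909, 0.097902)
  k2: at (s, t) = (-0.512500, 0.731250), (ds/dtau, dt/dtau) = (-0.497727, -0.747552); Gamma_sss = -1.513907, Gamma_sst = 0.369246, Gamma_stt = 0.000000, Gamma_tss = -1.566793, Gamma_tst = 0.382145, Gamma_ttt = 0.000000; k2 = (-0.497727, -0.747552, 0.100268, 0.103771)
  k3: at (s, t) = (-0.512443, 0.731311), (ds/dtau, dt/dtau) = (-0.497493, -0.747406); Gamma_sss = -1.513632, Gamma_sst = 0.369220, Gamma_stt = 0.000000, Gamma_tss = -1.566827, Gamma_tst = 0.382195, Gamma_ttt = 0.000000; k3 = (-0.497493, -0.747406, 0.100050, 0.103566)
  k4: at (s, t) = (-0.524875, 0.712630), (ds/dtau, dt/dtau) = (-0.494997, -0.744822); Gamma_sss = -1.572196, Gamma_sst = 0.374422, Gamma_stt = 0.000000, Gamma_tss = -1.563780, Gamma_tst = 0.372418, Gamma_ttt = 0.000000; k4 = (-0.494997, -0.744822, 0.109136, 0.108552)
  Y <- Y + (h/6)(k1 + 2k2 + 2k3 + k4): s = -0.5249, t = 0.7126, ds/dtau = -0.4950, dt/dtau = -0.7448
step 2:
  k1: at (s, t) = (-0.524879, 0.712627), (ds/dtau, dt/dtau) = (-0.494994, -0.744824); Gamma_sss = -1.572215, Gamma_sst = 0.374424, Gamma_stt = 0.000000, Gamma_tss = -1.563775, Gamma_tst = 0.372413, Gamma_ttt = 0.000000; k1 = (-0.494994, -0.744824, 0.109136, 0.108550)
  k2: at (s, t) = (-0.537254, 0.694007), (ds/dtau, dt/dtau) = (-0.492266, -0.742110); Gamma_sss = -1.629771, Gamma_sst = 0.379190, Gamma_stt = 0.000000, Gamma_tss = -1.557387, Gamma_tst = 0.362349, Gamma_ttt = 0.000000; k2 = (-0.492266, -0.742110, 0.117887, 0.112651)
  k3: at (s, t) = (-0.537185, 0.694074), (ds/dtau, dt/dtau) = (-0.492047, -0.742008); Gamma_sss = -1.629451, Gamma_sst = 0.379164, Gamma_stt = 0.000000, Gamma_tss = -1.557473, Gamma_tst = 0.362415, Gamma_ttt = 0.000000; k3 = (-0.492047, -0.742008, 0.117639, 0.112443)
  k4: at (s, t) = (-0.549481, 0.675527), (ds/dtau, dt/dtau) = (-0.489112, -0.739202); Gamma_sss = -1.685644, Gamma_sst = 0.383463, Gamma_stt = 0.000000, Gamma_tss = -1.547930, Gamma_tst = 0.352135, Gamma_ttt = 0.000000; k4 = (-0.489112, -0.739202, 0.125974, 0.115682)
  Y <- Y + (h/6)(k1 + 2k2 + 2k3 + k4): s = -0.5495, t = 0.6755, ds/dtau = -0.4891, dt/dtau = -0.7392
step 3:
  k1: at (s, t) = (-0.549485, 0.675525), (ds/dtau, dt/dtau) = (-0.489110, -0.739204); Gamma_sss = -1.685661, Gamma_sst = 0.383464, Gamma_stt = 0.000000, Gamma_tss = -1.547922, Gamma_tst = 0.352130, Gamma_ttt = 0.000000; k1 = (-0.489110, -0.739204, 0.125974, 0.115680)
  k2: at (s, t) = (-0.561713, 0.657045), (ds/dtau, dt/dtau) = (-0.485960, -0.736312); Gamma_sss = -1.740302, Gamma_sst = 0.387276, Gamma_stt = 0.000000, Gamma_tss = -1.535339, Gamma_tst = 0.341665, Gamma_ttt = 0.000000; k2 = (-0.485960, -0.736312, 0.133836, 0.118074)
  k3: at (s, t) = (-0.561634, 0.657117), (ds/dtau, dt/dtau) = (-0.485764, -0.736252); Gamma_sss = -1.739953, Gamma_sst = 0.387253, Gamma_stt = 0.000000, Gamma_tss = -1.535486, Gamma_tst = 0.341745, Gamma_ttt = 0.000000; k3 = (-0.485764, -0.736252, 0.133573, 0.117876)
  k4: at (s, t) = (-0.573773, 0.638712), (ds/dtau, dt/dtau) = (-0.482431, -0.733310); Gamma_sss = -1.792747, Gamma_sst = 0.390561, Gamma_stt = 0.000000, Gamma_tss = -1.520111, Gamma_tst = 0.331166, Gamma_ttt = 0.000000; k4 = (-0.482431, -0.733310, 0.140905, 0.119476)
  Y <- Y + (h/6)(k1 + 2k2 + 2k3 + k4): s = -0.5738, t = 0.6387, ds/dtau = -0.4824, dt/dtau = -0.7333
step 4:
  k1: at (s, t) = (-0.573776, 0.638711), (ds/dtau, dt/dtau) = (-0.482429, -0.733312); Gamma_sss = -1.792761, Gamma_sst = 0.390562, Gamma_stt = 0.000000, Gamma_tss = -1.520101, Gamma_tst = 0.331162, Gamma_ttt = 0.000000; k1 = (-0.482429, -0.733312, 0.140904, 0.119474)
  k2: at (s, t) = (-0.585837, 0.620379), (ds/dtau, dt/dtau) = (-0.478906, -0.730325); Gamma_sss = -1.843551, Gamma_sst = 0.393358, Gamma_stt = 0.000000, Gamma_tss = -1.502086, Gamma_tst = 0.320500, Gamma_ttt = 0.000000; k2 = (-0.478906, -0.730325, 0.147661, 0.120311)
  k3: at (s, t) = (-0.585749, 0.620453), (ds/dtau, dt/dtau) = (-0.478737, -0.730304); Gamma_sss = -1.843191, Gamma_sst = 0.393341, Gamma_stt = 0.000000, Gamma_tss = -1.502297, Gamma_tst = 0.320593, Gamma_ttt = 0.000000; k3 = (-0.478737, -0.730304, 0.147397, 0.120137)
  k4: at (s, t) = (-0.597713, 0.602196), (ds/dtau, dt/dtau) = (-0.475059, -0.727305); Gamma_sss = -1.891758, Gamma_sst = 0.395624, Gamma_stt = 0.000000, Gamma_tss = -1.481929, Gamma_tst = 0.309916, Gamma_ttt = 0.000000; k4 = (-0.475059, -0.727305, 0.153548, 0.120283)
  Y <- Y + (h/6)(k1 + 2k2 + 2k3 + k4): s = -0.5977, t = 0.6022, ds/dtau = -0.4751, dt/dtau = -0.7273

Answer: s = -0.5977, t = 0.6022, ds/dtau = -0.4751, dt/dtau = -0.7273


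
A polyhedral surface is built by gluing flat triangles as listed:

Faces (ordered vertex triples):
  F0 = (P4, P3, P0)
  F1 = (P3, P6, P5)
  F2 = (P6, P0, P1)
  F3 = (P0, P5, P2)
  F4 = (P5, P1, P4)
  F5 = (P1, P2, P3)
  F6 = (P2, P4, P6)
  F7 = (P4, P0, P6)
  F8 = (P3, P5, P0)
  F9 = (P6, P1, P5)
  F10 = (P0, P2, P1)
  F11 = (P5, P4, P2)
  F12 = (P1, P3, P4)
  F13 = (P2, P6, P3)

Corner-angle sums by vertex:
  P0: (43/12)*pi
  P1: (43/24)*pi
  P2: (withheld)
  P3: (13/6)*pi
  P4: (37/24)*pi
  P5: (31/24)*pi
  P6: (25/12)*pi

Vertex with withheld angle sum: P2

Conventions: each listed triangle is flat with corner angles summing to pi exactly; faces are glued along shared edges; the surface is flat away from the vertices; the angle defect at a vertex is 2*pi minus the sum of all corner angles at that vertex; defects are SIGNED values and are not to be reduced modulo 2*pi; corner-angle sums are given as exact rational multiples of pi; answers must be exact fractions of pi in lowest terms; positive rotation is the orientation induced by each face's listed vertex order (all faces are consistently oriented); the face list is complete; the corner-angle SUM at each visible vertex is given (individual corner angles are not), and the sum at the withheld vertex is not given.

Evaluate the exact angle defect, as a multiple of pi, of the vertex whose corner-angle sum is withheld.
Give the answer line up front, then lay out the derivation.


Answer: defect(P2) = (11/24)*pi

V = 7, E = 21, F = 14; chi = V - E + F = 0
Gauss-Bonnet: total defect = 2*pi*chi = 0; visible defects sum to (-11/24)*pi


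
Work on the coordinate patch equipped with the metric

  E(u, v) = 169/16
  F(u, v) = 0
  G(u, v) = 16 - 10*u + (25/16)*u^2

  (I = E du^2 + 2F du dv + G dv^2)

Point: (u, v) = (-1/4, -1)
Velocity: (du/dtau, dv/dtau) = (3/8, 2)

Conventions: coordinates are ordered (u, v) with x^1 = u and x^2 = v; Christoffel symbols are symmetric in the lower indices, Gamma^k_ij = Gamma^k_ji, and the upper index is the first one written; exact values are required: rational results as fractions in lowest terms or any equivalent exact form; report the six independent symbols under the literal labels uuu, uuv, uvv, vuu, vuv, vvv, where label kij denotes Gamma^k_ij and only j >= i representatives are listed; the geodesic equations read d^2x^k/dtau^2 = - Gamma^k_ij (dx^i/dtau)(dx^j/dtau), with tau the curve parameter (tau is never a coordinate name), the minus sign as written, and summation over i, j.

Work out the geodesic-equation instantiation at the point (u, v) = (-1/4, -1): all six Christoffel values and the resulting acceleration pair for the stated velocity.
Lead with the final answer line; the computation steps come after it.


Answer: Gamma_uuu = 0, Gamma_uuv = 0, Gamma_uvv = 345/676, Gamma_vuu = 0, Gamma_vuv = -20/69, Gamma_vvv = 0; accelerations (d^2u/dtau^2, d^2v/dtau^2) = (-345/169, 10/23)

E = 169/16, F = 0, G = 4761/256 at the point
E_u = 0, E_v = 0, F_u = 0, F_v = 0, G_u = -345/32, G_v = 0
EG - F^2 = 804609/4096;  g^inv = (4096/804609) * [[4761/256, 0], [0, 169/16]]
first-kind symbols [ij,l] = (1/2)(d_i g_jl + d_j g_il - d_l g_ij): [uu,u] = E_u/2 = 0, [uu,v] = F_u - E_v/2 = 0, [uv,u] = E_v/2 = 0, [uv,v] = G_u/2 = -345/64, [vv,u] = F_v - G_u/2 = 345/64, [vv,v] = G_v/2 = 0
Gamma^u_ij = (G*[ij,u] - F*[ij,v])/(EG - F^2), Gamma^v_ij = (E*[ij,v] - F*[ij,u])/(EG - F^2)
Gamma_uuu = 0, Gamma_uuv = 0, Gamma_uvv = 345/676, Gamma_vuu = 0, Gamma_vuv = -20/69, Gamma_vvv = 0
d^2u/dtau^2 = -(Gamma_uuu*(3/8)^2 + 2*Gamma_uuv*(3/8)*(2) + Gamma_uvv*(2)^2) = -345/169
d^2v/dtau^2 = -(Gamma_vuu*(3/8)^2 + 2*Gamma_vuv*(3/8)*(2) + Gamma_vvv*(2)^2) = 10/23


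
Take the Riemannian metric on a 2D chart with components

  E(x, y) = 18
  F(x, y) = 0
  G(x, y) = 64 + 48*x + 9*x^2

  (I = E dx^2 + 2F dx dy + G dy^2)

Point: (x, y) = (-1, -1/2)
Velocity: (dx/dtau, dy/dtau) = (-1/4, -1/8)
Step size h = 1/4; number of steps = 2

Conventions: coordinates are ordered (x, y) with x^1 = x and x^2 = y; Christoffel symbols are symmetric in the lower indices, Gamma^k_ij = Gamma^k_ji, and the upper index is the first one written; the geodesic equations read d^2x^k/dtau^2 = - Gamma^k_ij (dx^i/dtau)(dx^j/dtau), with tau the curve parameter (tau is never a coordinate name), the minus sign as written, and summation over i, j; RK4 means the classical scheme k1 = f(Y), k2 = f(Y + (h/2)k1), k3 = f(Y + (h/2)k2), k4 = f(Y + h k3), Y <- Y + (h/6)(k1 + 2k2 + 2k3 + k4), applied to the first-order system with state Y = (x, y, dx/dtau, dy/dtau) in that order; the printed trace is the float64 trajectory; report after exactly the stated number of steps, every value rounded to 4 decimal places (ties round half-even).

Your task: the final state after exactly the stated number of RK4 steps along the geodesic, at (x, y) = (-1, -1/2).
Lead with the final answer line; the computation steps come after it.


Answer: x = -1.1232, y = -0.5675, dx/dtau = -0.2427, dy/dtau = -0.1458

f(Y) = (dx/dtau, dy/dtau, -Gamma^x_ij Y'^i Y'^j, -Gamma^y_ij Y'^i Y'^j) with the Gammas evaluated at the stage position; h = 0.250000; intermediate values shown to 6 dp
step 0: x = -1.0000, y = -0.5000, dx/dtau = -0.2500, dy/dtau = -0.1250
step 1:
  k1: at (x, y) = (-1.000000, -0.500000), (dx/dtau, dy/dtau) = (-0.250000, -0.125000); Gamma_xxx = 0.000000, Gamma_xxy = 0.000000, Gamma_xyy = -0.833333, Gamma_yxx = 0.000000, Gamma_yxy = 0.600000, Gamma_yyy = 0.000000; k1 = (-0.250000, -0.125000, 0.013021, -0.037500)
  k2: at (x, y) = (-1.031250, -0.515625), (dx/dtau, dy/dtau) = (-0.248372, -0.129688); Gamma_xxx = 0.000000, Gamma_xxy = 0.000000, Gamma_xyy = -0.817708, Gamma_yxx = 0.000000, Gamma_yxy = 0.611465, Gamma_yyy = 0.000000; k2 = (-0.248372, -0.129688, 0.013753, -0.039392)
  k3: at (x, y) = (-1.031047, -0.516211), (dx/dtau, dy/dtau) = (-0.248281, -0.129924); Gamma_xxx = 0.000000, Gamma_xxy = 0.000000, Gamma_xyy = -0.817810, Gamma_yxx = 0.000000, Gamma_yxy = 0.611389, Gamma_yyy = 0.000000; k3 = (-0.248281, -0.129924, 0.013805, -0.039444)
  k4: at (x, y) = (-1.062070, -0.532481), (dx/dtau, dy/dtau) = (-0.246549, -0.134861); Gamma_xxx = 0.000000, Gamma_xxy = 0.000000, Gamma_xyy = -0.802298, Gamma_yxx = 0.000000, Gamma_yxy = 0.623210, Gamma_yyy = 0.000000; k4 = (-0.246549, -0.134861, 0.014592, -0.041443)
  Y <- Y + (h/6)(k1 + 2k2 + 2k3 + k4): x = -1.0621, y = -0.5325, dx/dtau = -0.2466, dy/dtau = -0.1349
step 2:
  k1: at (x, y) = (-1.062077, -0.532462), (dx/dtau, dy/dtau) = (-0.246553, -0.134859); Gamma_xxx = 0.000000, Gamma_xxy = 0.000000, Gamma_xyy = -0.802295, Gamma_yxx = 0.000000, Gamma_yxy = 0.623212, Gamma_yyy = 0.000000; k1 = (-0.246553, -0.134859, 0.014591, -0.041443)
  k2: at (x, y) = (-1.092896, -0.549319), (dx/dtau, dy/dtau) = (-0.244729, -0.140039); Gamma_xxx = 0.000000, Gamma_xxy = 0.000000, Gamma_xyy = -0.786885, Gamma_yxx = 0.000000, Gamma_yxy = 0.635417, Gamma_yyy = 0.000000; k2 = (-0.244729, -0.140039, 0.015432, -0.043554)
  k3: at (x, y) = (-1.092668, -0.549967), (dx/dtau, dy/dtau) = (-0.244624, -0.140303); Gamma_xxx = 0.000000, Gamma_xxy = 0.000000, Gamma_xyy = -0.786999, Gamma_yxx = 0.000000, Gamma_yxy = 0.635325, Gamma_yyy = 0.000000; k3 = (-0.244624, -0.140303, 0.015492, -0.043611)
  k4: at (x, y) = (-1.123233, -0.567538), (dx/dtau, dy/dtau) = (-0.242680, -0.145762); Gamma_xxx = 0.000000, Gamma_xxy = 0.000000, Gamma_xyy = -0.771717, Gamma_yxx = 0.000000, Gamma_yxy = 0.647906, Gamma_yyy = 0.000000; k4 = (-0.242680, -0.145762, 0.016396, -0.045837)
  Y <- Y + (h/6)(k1 + 2k2 + 2k3 + k4): x = -1.1232, y = -0.5675, dx/dtau = -0.2427, dy/dtau = -0.1458


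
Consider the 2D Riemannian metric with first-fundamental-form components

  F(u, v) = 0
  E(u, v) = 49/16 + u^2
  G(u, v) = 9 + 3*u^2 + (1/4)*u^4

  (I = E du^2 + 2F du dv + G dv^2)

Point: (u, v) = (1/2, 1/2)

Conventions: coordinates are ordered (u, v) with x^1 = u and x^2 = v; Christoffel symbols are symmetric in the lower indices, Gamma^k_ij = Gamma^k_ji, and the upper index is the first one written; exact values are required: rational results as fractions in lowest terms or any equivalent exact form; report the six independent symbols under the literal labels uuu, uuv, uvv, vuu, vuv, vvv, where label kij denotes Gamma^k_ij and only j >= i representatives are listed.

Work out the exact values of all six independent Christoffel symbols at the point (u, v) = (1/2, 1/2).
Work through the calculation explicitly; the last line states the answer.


E = 53/16, F = 0, G = 625/64 at the point
E_u = 1, E_v = 0, F_u = 0, F_v = 0, G_u = 25/8, G_v = 0
EG - F^2 = 33125/1024;  g^inv = (1024/33125) * [[625/64, 0], [0, 53/16]]
first-kind symbols [ij,l] = (1/2)(d_i g_jl + d_j g_il - d_l g_ij): [uu,u] = E_u/2 = 1/2, [uu,v] = F_u - E_v/2 = 0, [uv,u] = E_v/2 = 0, [uv,v] = G_u/2 = 25/16, [vv,u] = F_v - G_u/2 = -25/16, [vv,v] = G_v/2 = 0
Gamma^u_ij = (G*[ij,u] - F*[ij,v])/(EG - F^2), Gamma^v_ij = (E*[ij,v] - F*[ij,u])/(EG - F^2)

Answer: Gamma_uuu = 8/53, Gamma_uuv = 0, Gamma_uvv = -25/53, Gamma_vuu = 0, Gamma_vuv = 4/25, Gamma_vvv = 0


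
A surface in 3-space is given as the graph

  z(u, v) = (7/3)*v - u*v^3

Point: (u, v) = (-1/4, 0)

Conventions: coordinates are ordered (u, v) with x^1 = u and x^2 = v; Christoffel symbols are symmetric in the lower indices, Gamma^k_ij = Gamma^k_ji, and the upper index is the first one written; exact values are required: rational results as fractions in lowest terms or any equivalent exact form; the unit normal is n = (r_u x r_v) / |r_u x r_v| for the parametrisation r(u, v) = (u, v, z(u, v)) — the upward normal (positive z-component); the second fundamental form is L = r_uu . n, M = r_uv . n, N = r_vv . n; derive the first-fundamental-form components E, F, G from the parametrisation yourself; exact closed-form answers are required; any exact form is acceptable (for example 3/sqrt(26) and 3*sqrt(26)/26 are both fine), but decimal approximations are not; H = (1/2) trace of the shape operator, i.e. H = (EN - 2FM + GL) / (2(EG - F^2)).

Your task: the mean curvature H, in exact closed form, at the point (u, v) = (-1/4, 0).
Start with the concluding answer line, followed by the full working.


Answer: H = 0

z_u = 0, z_v = 7/3, z_uu = 0, z_uv = 0, z_vv = 0
E = 1, F = 0, G = 58/9; answer radicand W^2 = 58/9
unnormalised second-form numerators: l = 0, m = 0, n = 0; L = l/sqrt(58/9), and similarly M = m/sqrt(W^2), N = n/sqrt(W^2)
H = (E*n - 2*F*m + G*l) / (2*(EG - F^2)*sqrt(W^2)); E*n - 2*F*m + G*l = 0, EG - F^2 = 58/9, so H = (0)/sqrt(58/9)


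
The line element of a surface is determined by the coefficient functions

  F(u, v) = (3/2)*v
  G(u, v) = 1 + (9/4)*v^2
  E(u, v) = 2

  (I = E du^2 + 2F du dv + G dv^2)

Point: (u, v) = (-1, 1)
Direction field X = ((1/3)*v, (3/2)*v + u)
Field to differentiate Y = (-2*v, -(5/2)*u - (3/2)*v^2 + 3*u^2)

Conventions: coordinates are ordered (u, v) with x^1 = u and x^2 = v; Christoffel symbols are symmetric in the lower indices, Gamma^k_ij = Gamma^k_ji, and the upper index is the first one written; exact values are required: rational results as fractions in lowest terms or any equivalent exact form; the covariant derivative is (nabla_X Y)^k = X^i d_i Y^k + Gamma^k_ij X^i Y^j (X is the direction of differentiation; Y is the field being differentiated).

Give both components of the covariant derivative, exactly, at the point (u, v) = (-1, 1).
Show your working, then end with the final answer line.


E = 2, F = 3/2, G = 13/4 at the point
E_u = 0, E_v = 0, F_u = 0, F_v = 3/2, G_u = 0, G_v = 9/2
EG - F^2 = 17/4;  g^inv = (4/17) * [[13/4, -3/2], [-3/2, 2]]
first-kind symbols [ij,l] = (1/2)(d_i g_jl + d_j g_il - d_l g_ij): [uu,u] = E_u/2 = 0, [uu,v] = F_u - E_v/2 = 0, [uv,u] = E_v/2 = 0, [uv,v] = G_u/2 = 0, [vv,u] = F_v - G_u/2 = 3/2, [vv,v] = G_v/2 = 9/4
Gamma^u_ij = (G*[ij,u] - F*[ij,v])/(EG - F^2), Gamma^v_ij = (E*[ij,v] - F*[ij,u])/(EG - F^2)
Gamma_uuu = 0, Gamma_uuv = 0, Gamma_uvv = 6/17, Gamma_vuu = 0, Gamma_vuv = 0, Gamma_vvv = 9/17
X = (1/3, 1/2), Y = (-2, 4) at the point

Answer: (nabla_X Y)^u = -5/17, (nabla_X Y)^v = -167/51


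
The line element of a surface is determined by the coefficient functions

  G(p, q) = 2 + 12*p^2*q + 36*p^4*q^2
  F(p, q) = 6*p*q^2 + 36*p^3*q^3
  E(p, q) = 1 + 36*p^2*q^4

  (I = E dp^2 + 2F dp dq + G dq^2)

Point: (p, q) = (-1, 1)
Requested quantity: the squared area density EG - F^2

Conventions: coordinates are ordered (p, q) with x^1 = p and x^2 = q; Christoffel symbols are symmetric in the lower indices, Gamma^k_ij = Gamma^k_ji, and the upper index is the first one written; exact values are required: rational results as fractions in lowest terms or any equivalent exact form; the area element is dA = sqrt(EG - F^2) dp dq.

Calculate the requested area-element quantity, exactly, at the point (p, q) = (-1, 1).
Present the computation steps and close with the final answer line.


E = 37, F = -42, G = 50; EG - F^2 = 86

Answer: EG - F^2 = 86


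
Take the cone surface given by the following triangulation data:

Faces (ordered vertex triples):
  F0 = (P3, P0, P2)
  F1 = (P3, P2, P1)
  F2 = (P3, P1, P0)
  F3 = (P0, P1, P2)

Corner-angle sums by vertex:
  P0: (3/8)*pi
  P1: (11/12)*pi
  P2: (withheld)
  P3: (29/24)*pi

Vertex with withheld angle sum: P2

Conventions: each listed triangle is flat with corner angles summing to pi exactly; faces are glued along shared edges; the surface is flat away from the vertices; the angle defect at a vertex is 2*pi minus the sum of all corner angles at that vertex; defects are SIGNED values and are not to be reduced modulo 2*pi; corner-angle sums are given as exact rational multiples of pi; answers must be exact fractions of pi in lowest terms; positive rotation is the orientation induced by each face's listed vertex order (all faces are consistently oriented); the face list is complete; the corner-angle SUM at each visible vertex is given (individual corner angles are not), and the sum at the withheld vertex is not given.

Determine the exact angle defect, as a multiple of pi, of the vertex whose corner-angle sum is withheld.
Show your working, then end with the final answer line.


V = 4, E = 6, F = 4; chi = V - E + F = 2
Gauss-Bonnet: total defect = 2*pi*chi = 4*pi; visible defects sum to (7/2)*pi

Answer: defect(P2) = pi/2


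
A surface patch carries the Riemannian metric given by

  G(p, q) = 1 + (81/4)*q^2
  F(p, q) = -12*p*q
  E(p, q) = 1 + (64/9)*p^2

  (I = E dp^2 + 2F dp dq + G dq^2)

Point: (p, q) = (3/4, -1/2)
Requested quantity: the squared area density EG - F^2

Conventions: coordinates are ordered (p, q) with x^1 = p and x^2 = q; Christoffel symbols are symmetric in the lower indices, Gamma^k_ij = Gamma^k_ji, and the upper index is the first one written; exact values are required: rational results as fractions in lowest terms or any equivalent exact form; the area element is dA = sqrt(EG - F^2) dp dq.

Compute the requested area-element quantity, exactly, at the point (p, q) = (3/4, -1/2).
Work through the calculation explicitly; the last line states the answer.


E = 5, F = 9/2, G = 97/16; EG - F^2 = 161/16

Answer: EG - F^2 = 161/16


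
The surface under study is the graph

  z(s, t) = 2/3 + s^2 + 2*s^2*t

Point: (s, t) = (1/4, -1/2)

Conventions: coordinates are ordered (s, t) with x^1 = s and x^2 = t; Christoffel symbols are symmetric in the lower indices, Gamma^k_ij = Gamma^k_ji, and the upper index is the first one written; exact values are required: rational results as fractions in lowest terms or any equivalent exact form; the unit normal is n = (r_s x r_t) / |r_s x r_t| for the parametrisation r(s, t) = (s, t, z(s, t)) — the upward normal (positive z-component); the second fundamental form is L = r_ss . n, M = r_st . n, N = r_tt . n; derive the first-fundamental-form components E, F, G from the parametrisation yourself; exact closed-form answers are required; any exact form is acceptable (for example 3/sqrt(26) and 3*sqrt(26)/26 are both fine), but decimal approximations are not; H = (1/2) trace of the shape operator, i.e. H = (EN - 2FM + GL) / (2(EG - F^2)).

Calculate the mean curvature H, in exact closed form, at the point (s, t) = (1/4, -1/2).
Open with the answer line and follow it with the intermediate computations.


Answer: H = 0

z_s = 0, z_t = 1/8, z_ss = 0, z_st = 1, z_tt = 0
E = 1, F = 0, G = 65/64; answer radicand W^2 = 65/64
unnormalised second-form numerators: l = 0, m = 1, n = 0; L = l/sqrt(65/64), and similarly M = m/sqrt(W^2), N = n/sqrt(W^2)
H = (E*n - 2*F*m + G*l) / (2*(EG - F^2)*sqrt(W^2)); E*n - 2*F*m + G*l = 0, EG - F^2 = 65/64, so H = (0)/sqrt(65/64)


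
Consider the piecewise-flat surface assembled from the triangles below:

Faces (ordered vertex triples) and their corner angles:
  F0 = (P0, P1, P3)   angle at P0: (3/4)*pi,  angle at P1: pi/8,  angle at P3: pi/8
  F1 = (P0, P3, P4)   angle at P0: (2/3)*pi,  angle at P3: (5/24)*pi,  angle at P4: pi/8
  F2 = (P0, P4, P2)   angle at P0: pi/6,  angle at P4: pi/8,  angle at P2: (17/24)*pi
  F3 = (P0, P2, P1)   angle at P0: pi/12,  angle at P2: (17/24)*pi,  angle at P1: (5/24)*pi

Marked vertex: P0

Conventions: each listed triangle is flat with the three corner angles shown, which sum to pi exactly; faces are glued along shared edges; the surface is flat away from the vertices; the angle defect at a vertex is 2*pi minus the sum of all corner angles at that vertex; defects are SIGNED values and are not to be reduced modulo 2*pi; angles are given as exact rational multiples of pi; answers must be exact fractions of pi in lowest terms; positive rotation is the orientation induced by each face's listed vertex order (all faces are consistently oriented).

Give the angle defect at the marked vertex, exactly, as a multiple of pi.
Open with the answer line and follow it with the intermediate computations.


Answer: defect(P0) = pi/3

Sum of corner angles at P0: (5/3)*pi
defect = 2*pi - (5/3)*pi


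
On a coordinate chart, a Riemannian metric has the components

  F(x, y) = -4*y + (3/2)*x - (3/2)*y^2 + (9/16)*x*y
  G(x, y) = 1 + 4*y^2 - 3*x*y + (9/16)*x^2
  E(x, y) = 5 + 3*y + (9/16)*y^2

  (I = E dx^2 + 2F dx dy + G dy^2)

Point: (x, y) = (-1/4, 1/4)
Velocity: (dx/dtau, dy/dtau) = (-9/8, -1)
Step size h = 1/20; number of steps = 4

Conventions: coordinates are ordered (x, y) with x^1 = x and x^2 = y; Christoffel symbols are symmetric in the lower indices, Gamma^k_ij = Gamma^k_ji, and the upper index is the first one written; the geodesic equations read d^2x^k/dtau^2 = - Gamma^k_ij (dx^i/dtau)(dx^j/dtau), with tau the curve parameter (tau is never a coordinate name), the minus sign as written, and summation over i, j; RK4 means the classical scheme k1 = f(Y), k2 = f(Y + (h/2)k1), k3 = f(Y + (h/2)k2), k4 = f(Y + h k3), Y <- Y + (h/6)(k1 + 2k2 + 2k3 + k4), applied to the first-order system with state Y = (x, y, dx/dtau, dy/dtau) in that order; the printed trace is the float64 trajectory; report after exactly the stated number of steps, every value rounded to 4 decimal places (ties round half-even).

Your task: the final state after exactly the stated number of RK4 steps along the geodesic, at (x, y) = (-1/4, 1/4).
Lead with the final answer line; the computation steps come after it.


Answer: x = -0.4726, y = 0.0493, dx/dtau = -1.1003, dy/dtau = -1.0066

f(Y) = (dx/dtau, dy/dtau, -Gamma^x_ij Y'^i Y'^j, -Gamma^y_ij Y'^i Y'^j) with the Gammas evaluated at the stage position; h = 0.050000; intermediate values shown to 6 dp
step 0: x = -0.2500, y = 0.2500, dx/dtau = -1.1250, dy/dtau = -1.0000
step 1:
  k1: at (x, y) = (-0.250000, 0.250000), (dx/dtau, dy/dtau) = (-1.125000, -1.000000); Gamma_xxx = 0.000000, Gamma_xxy = 0.262172, Gamma_xyy = -0.699126, Gamma_yxx = 0.000000, Gamma_yxy = -0.082397, Gamma_yyy = 0.219725; k1 = (-1.125000, -1.000000, 0.109238, -0.034332)
  k2: at (x, y) = (-0.278125, 0.225000), (dx/dtau, dy/dtau) = (-1.122269, -1.000858); Gamma_xxx = 0.000000, Gamma_xxy = 0.265032, Gamma_xyy = -0.706753, Gamma_yxx = 0.000000, Gamma_yxy = -0.080484, Gamma_yyy = 0.214623; k2 = (-1.122269, -1.000858, 0.112581, -0.034188)
  k3: at (x, y) = (-0.278057, 0.224979), (dx/dtau, dy/dtau) = (-1.122185, -1.000855); Gamma_xxx = 0.000000, Gamma_xxy = 0.265039, Gamma_xyy = -0.706770, Gamma_yxx = 0.000000, Gamma_yxy = -0.080475, Gamma_yyy = 0.214599; k3 = (-1.122185, -1.000855, 0.112625, -0.034197)
  k4: at (x, y) = (-0.306109, 0.199957), (dx/dtau, dy/dtau) = (-1.119369, -1.001710); Gamma_xxx = 0.000000, Gamma_xxy = 0.267914, Gamma_xyy = -0.714438, Gamma_yxx = 0.000000, Gamma_yxy = -0.078444, Gamma_yyy = 0.209183; k4 = (-1.119369, -1.001710, 0.116068, -0.033984)
  Y <- Y + (h/6)(k1 + 2k2 + 2k3 + k4): x = -0.3061, y = 0.2000, dx/dtau = -1.1194, dy/dtau = -1.0017
step 2:
  k1: at (x, y) = (-0.306111, 0.199957), (dx/dtau, dy/dtau) = (-1.119369, -1.001709); Gamma_xxx = 0.000000, Gamma_xxy = 0.267914, Gamma_xyy = -0.714438, Gamma_yxx = 0.000000, Gamma_yxy = -0.078444, Gamma_yyy = 0.209183; k1 = (-1.119369, -1.001709, 0.116067, -0.033984)
  k2: at (x, y) = (-0.334095, 0.174914), (dx/dtau, dy/dtau) = (-1.116467, -1.002559); Gamma_xxx = 0.000000, Gamma_xxy = 0.270802, Gamma_xyy = -0.722138, Gamma_yxx = 0.000000, Gamma_yxy = -0.076291, Gamma_yyy = 0.203442; k2 = (-1.116467, -1.002559, 0.119608, -0.033696)
  k3: at (x, y) = (-0.334022, 0.174893), (dx/dtau, dy/dtau) = (-1.116379, -1.002551); Gamma_xxx = 0.000000, Gamma_xxy = 0.270808, Gamma_xyy = -0.722155, Gamma_yxx = 0.000000, Gamma_yxy = -0.076281, Gamma_yyy = 0.203415; k3 = (-1.116379, -1.002551, 0.119653, -0.033704)
  k4: at (x, y) = (-0.361930, 0.149830), (dx/dtau, dy/dtau) = (-1.113386, -1.003394); Gamma_xxx = 0.000000, Gamma_xxy = 0.273705, Gamma_xyy = -0.729879, Gamma_yxx = 0.000000, Gamma_yxy = -0.074000, Gamma_yyy = 0.197332; k4 = (-1.113386, -1.003394, 0.123295, -0.033334)
  Y <- Y + (h/6)(k1 + 2k2 + 2k3 + k4): x = -0.3619, y = 0.1498, dx/dtau = -1.1134, dy/dtau = -1.0034
step 3:
  k1: at (x, y) = (-0.361931, 0.149830), (dx/dtau, dy/dtau) = (-1.113387, -1.003393); Gamma_xxx = 0.000000, Gamma_xxy = 0.273705, Gamma_xyy = -0.729879, Gamma_yxx = 0.000000, Gamma_yxy = -0.074000, Gamma_yyy = 0.197332; k1 = (-1.113387, -1.003393, 0.123295, -0.033334)
  k2: at (x, y) = (-0.389766, 0.124745), (dx/dtau, dy/dtau) = (-1.110304, -1.004227); Gamma_xxx = 0.000000, Gamma_xxy = 0.276606, Gamma_xyy = -0.737617, Gamma_yxx = 0.000000, Gamma_yxy = -0.071586, Gamma_yyy = 0.190895; k2 = (-1.110304, -1.004227, 0.127035, -0.032877)
  k3: at (x, y) = (-0.389689, 0.124724), (dx/dtau, dy/dtau) = (-1.110211, -1.004215); Gamma_xxx = 0.000000, Gamma_xxy = 0.276613, Gamma_xyy = -0.737634, Gamma_yxx = 0.000000, Gamma_yxy = -0.071575, Gamma_yyy = 0.190866; k3 = (-1.110211, -1.004215, 0.127080, -0.032882)
  k4: at (x, y) = (-0.417442, 0.099619), (dx/dtau, dy/dtau) = (-1.107033, -1.005037); Gamma_xxx = 0.000000, Gamma_xxy = 0.279515, Gamma_xyy = -0.745374, Gamma_yxx = 0.000000, Gamma_yxy = -0.069022, Gamma_yyy = 0.184059; k4 = (-1.107033, -1.005037, 0.130920, -0.032329)
  Y <- Y + (h/6)(k1 + 2k2 + 2k3 + k4): x = -0.4174, y = 0.0996, dx/dtau = -1.1070, dy/dtau = -1.0050
step 4:
  k1: at (x, y) = (-0.417443, 0.099619), (dx/dtau, dy/dtau) = (-1.107033, -1.005037); Gamma_xxx = 0.000000, Gamma_xxy = 0.279515, Gamma_xyy = -0.745374, Gamma_yxx = 0.000000, Gamma_yxy = -0.069022, Gamma_yyy = 0.184059; k1 = (-1.107033, -1.005037, 0.130919, -0.032328)
  k2: at (x, y) = (-0.445119, 0.074493), (dx/dtau, dy/dtau) = (-1.103760, -1.005845); Gamma_xxx = 0.000000, Gamma_xxy = 0.282414, Gamma_xyy = -0.753105, Gamma_yxx = 0.000000, Gamma_yxy = -0.066325, Gamma_yyy = 0.176868; k2 = (-1.103760, -1.005845, 0.134855, -0.031671)
  k3: at (x, y) = (-0.445037, 0.074472), (dx/dtau, dy/dtau) = (-1.103662, -1.005828); Gamma_xxx = 0.000000, Gamma_xxy = 0.282420, Gamma_xyy = -0.753121, Gamma_yxx = 0.000000, Gamma_yxy = -0.066313, Gamma_yyy = 0.176836; k3 = (-1.103662, -1.005828, 0.134899, -0.031675)
  k4: at (x, y) = (-0.472626, 0.049327), (dx/dtau, dy/dtau) = (-1.100288, -1.006620); Gamma_xxx = 0.000000, Gamma_xxy = 0.285311, Gamma_xyy = -0.760829, Gamma_yxx = 0.000000, Gamma_yxy = -0.063467, Gamma_yyy = 0.169244; k4 = (-1.100288, -1.006620, 0.138931, -0.030905)
  Y <- Y + (h/6)(k1 + 2k2 + 2k3 + k4): x = -0.4726, y = 0.0493, dx/dtau = -1.1003, dy/dtau = -1.0066
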